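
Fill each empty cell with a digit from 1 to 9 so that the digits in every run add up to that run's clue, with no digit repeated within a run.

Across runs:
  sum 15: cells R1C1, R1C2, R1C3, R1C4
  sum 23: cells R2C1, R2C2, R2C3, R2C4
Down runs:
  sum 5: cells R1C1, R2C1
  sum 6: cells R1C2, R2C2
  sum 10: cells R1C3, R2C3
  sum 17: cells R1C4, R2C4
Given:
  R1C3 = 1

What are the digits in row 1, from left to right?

3, 2, 1, 9

17 in 2 cells must be {8,9}.
R2C3 = 10 − 1 = 9 completes the 10 down.
Given what's placed, R2C4 must be 8 to fit the 23 across and 17 down.
R1C4 = 17 − 8 = 9 completes the 17 down.
R1C2 = 2: the only remaining digit allowed by both the 15 across and the 6 down.
R2C2 = 6 − 2 = 4 completes the 6 down.
R1C1 = 15 − 12 = 3 completes the 15 across.
R2C1 = 23 − 21 = 2 completes the 23 across.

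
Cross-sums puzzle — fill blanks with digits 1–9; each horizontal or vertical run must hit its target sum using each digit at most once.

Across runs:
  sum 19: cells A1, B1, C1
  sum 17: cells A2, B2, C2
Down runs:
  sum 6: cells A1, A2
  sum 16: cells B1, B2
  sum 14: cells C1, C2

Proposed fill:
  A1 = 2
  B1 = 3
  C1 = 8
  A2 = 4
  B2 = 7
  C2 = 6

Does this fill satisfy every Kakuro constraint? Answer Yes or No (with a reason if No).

No — the across run A1–C1 sums to 13, not 19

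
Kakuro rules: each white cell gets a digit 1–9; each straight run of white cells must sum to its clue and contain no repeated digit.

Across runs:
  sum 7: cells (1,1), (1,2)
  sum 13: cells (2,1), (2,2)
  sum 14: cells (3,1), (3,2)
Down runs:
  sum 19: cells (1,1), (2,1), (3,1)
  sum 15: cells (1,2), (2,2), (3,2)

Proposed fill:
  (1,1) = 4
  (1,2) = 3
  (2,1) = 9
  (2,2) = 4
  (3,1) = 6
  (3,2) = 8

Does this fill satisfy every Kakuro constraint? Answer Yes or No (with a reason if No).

Yes

Across: 4+3=7; 9+4=13; 6+8=14. Down: 4+9+6=19; 3+4+8=15. No digit repeats within any run.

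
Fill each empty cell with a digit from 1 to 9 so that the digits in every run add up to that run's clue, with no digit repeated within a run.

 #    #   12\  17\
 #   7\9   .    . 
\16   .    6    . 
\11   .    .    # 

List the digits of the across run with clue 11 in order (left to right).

6, 5

17 in 2 cells must be {8,9}.
R1C3 = 8: only digit in both the 9-across and 17-down candidate sets.
R2C3 = 17 − 8 = 9 completes the 17 down.
R1C2 = 9 − 8 = 1 completes the 9 across.
R2C1 = 16 − 15 = 1 completes the 16 across.
R3C1 = 7 − 1 = 6 completes the 7 down.
R3C2 = 11 − 6 = 5 completes the 11 across.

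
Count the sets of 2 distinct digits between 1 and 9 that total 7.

2 distinct digits from 1–9 sum between 3 and 17.
Enumerating: {1,6}, {2,5}, {3,4}.

3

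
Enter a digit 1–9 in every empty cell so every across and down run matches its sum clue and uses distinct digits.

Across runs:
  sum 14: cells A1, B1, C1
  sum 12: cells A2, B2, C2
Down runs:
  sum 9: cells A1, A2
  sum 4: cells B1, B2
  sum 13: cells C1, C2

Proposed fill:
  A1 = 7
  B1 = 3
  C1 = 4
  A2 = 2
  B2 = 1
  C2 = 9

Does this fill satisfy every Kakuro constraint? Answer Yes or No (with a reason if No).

Yes

Across: 7+3+4=14; 2+1+9=12. Down: 7+2=9; 3+1=4; 4+9=13. No digit repeats within any run.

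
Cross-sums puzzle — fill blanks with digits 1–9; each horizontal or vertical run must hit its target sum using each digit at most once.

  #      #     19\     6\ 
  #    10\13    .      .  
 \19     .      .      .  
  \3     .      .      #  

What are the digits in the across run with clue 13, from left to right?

3 in 2 cells must be {1,2}.
The 3 across and the 19 down share only 2, so R3C2 = 2.
R3C1 = 3 − 2 = 1 completes the 3 across.
R2C1 = 10 − 1 = 9 completes the 10 down.
R2C2 = 8: the only remaining digit allowed by both the 19 across and the 19 down.
R2C3 = 19 − 17 = 2 completes the 19 across.
R1C2 = 19 − 10 = 9 completes the 19 down.
R1C3 = 13 − 9 = 4 completes the 13 across.

9, 4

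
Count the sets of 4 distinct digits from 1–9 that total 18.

11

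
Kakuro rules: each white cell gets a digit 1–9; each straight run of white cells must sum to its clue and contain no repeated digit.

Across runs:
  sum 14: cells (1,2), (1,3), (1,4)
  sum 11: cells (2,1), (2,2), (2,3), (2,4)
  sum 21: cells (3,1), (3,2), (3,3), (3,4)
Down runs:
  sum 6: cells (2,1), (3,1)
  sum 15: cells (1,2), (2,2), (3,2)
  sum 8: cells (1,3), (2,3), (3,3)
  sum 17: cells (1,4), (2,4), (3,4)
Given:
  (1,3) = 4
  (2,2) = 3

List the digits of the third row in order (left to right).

11 in 4 cells must be {1,2,3,5}.
Given what's placed, (2,3) must be 1 to fit the 11 across and 8 down.
(3,3) = 8 − 5 = 3 completes the 8 down.
Nothing is forced directly, so branch on (1,2), whose candidates are 7 or 8. If (1,2) = 8: that forces (1,4) = 2, after which (2,4) would have to be in {2,5} for the 11 across but in {6,7,8,9} for the 17 down — contradiction. So (1,2) = 7.
(1,4) = 14 − 11 = 3 completes the 14 across.
Given what's placed, (2,4) must be 5 to fit the 11 across and 17 down.
(3,2) = 15 − 10 = 5 completes the 15 down.
(3,4) = 17 − 8 = 9 completes the 17 down.
(2,1) = 11 − 9 = 2 completes the 11 across.
(3,1) = 21 − 17 = 4 completes the 21 across.

4 5 3 9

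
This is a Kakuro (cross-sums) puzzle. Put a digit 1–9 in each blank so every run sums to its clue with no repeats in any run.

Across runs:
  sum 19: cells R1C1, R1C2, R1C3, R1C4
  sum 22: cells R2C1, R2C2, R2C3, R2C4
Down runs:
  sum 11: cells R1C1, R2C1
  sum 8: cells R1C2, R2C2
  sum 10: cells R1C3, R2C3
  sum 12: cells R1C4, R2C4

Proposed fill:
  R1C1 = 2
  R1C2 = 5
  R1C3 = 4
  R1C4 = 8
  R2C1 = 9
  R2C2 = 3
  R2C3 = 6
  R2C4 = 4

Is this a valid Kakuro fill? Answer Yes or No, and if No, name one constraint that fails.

Yes

Across: 2+5+4+8=19; 9+3+6+4=22. Down: 2+9=11; 5+3=8; 4+6=10; 8+4=12. No digit repeats within any run.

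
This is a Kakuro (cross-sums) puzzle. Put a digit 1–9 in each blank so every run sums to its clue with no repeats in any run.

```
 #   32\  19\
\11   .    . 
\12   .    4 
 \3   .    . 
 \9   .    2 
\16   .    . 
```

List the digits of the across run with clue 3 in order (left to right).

2 1

3 in 2 cells must be {1,2}; 16 in 2 cells must be {7,9}.
R2C1 = 12 − 4 = 8 completes the 12 across.
R3C1 = 2: the only remaining digit allowed by both the 3 across and the 32 down.
R3C2 = 3 − 2 = 1 completes the 3 across.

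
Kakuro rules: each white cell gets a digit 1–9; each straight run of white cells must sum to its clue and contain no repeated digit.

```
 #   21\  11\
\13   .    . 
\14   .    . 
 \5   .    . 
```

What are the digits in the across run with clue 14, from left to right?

The 5 across and the 21 down share only 4, so R3C1 = 4.
R3C2 = 5 − 4 = 1 completes the 5 across.
Nothing is forced directly, so branch on R1C1, whose candidates are 8 or 9. If R1C1 = 8: then R1C2 would have to be in {5} for the 13 across but in {2,3,4,6,7,8} for the 11 down — contradiction. So R1C1 = 9.
R1C2 = 13 − 9 = 4 completes the 13 across.
R2C1 = 21 − 13 = 8 completes the 21 down.
R2C2 = 14 − 8 = 6 completes the 14 across.

8 6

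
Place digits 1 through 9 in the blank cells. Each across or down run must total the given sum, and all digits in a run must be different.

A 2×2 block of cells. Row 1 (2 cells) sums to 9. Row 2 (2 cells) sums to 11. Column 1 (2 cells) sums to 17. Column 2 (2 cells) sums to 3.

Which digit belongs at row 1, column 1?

8

17 in 2 cells must be {8,9}; 3 in 2 cells must be {1,2}.
The 9 across and the 17 down share only 8, so (1,1) = 8.
(1,2) = 9 − 8 = 1 completes the 9 across.
(2,1) = 17 − 8 = 9 completes the 17 down.
(2,2) = 11 − 9 = 2 completes the 11 across.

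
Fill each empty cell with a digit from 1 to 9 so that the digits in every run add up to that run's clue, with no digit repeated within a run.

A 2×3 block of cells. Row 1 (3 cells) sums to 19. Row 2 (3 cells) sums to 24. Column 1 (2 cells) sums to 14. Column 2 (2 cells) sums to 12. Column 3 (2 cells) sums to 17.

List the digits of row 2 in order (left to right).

24 in 3 cells must be {7,8,9}; 17 in 2 cells must be {8,9}.
Nothing is forced directly, so branch on (2,1), whose candidates are 8 or 9. If (2,1) = 9: that forces (1,1) = 5, (1,2) = 8, after which (1,3) would have to be in {6} for the 19 across but in {8,9} for the 17 down — contradiction. So (2,1) = 8.
(1,1) = 14 − 8 = 6 completes the 14 down.
Given what's placed, (2,3) must be 9 to fit the 24 across and 17 down.
(1,3) = 17 − 9 = 8 completes the 17 down.
(2,2) = 24 − 17 = 7 completes the 24 across.
(1,2) = 19 − 14 = 5 completes the 19 across.

8 7 9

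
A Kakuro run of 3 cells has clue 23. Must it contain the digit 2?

No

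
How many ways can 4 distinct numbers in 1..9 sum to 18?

11

4 distinct digits from 1–9 sum between 10 and 30.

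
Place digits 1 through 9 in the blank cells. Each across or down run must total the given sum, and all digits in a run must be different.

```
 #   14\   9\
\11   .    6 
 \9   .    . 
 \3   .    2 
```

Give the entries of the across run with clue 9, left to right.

3 in 2 cells must be {1,2}.
R1C1 = 11 − 6 = 5 completes the 11 across.
R2C2 = 9 − 8 = 1 completes the 9 down.
R3C1 = 3 − 2 = 1 completes the 3 across.
R2C1 = 9 − 1 = 8 completes the 9 across.

8 1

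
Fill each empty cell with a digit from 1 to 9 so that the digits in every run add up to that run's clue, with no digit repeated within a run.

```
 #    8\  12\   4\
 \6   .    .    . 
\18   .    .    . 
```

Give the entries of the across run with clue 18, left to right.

6, 9, 3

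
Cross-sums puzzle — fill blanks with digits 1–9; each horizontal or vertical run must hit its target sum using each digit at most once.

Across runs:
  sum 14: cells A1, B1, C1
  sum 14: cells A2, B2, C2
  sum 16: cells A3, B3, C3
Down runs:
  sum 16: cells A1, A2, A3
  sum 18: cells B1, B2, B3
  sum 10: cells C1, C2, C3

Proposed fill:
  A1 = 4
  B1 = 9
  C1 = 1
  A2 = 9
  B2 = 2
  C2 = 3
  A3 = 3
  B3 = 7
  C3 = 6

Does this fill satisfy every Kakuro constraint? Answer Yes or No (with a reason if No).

Yes

Across: 4+9+1=14; 9+2+3=14; 3+7+6=16. Down: 4+9+3=16; 9+2+7=18; 1+3+6=10. No digit repeats within any run.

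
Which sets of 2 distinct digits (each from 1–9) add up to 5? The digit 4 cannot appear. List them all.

2 distinct digits from 1–9 sum between 3 and 17.
Dropping sets that contain 4.
Only one set works: {2,3}.

{2,3}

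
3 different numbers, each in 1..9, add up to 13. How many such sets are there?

3 distinct digits from 1–9 sum between 6 and 24.

7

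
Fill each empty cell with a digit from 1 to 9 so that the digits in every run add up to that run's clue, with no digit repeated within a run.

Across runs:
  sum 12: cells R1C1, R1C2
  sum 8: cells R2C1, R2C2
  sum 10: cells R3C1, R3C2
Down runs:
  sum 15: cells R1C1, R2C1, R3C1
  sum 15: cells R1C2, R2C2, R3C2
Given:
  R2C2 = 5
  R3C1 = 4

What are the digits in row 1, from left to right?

8, 4

R2C1 = 8 − 5 = 3 completes the 8 across.
R3C2 = 10 − 4 = 6 completes the 10 across.
R1C1 = 15 − 7 = 8 completes the 15 down.
R1C2 = 12 − 8 = 4 completes the 12 across.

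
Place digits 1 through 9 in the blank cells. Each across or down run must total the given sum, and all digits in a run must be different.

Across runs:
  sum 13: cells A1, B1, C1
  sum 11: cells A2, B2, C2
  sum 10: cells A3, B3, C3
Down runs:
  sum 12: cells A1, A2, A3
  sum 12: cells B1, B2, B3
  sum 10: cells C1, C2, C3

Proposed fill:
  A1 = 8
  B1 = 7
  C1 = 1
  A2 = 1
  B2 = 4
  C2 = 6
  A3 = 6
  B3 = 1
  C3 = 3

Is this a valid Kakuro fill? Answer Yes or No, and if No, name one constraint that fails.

No — the down run A1–A3 sums to 15, not 12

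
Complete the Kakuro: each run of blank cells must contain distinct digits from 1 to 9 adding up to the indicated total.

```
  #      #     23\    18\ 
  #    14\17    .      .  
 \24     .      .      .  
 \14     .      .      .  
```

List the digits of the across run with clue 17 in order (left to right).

9 8

17 in 2 cells must be {8,9}; 24 in 3 cells must be {7,8,9}; 23 in 3 cells must be {6,8,9}.
Nothing is forced directly, so branch on R2C1, whose candidates are 8 or 9. If R2C1 = 8: that forces R2C2 = 9, R2C3 = 7, R3C1 = 6, after which R3C2 would have to be in {1,3,5,7} for the 14 across but in {6,8} for the 23 down — contradiction. So R2C1 = 9.
Given what's placed, R2C2 must be 8 to fit the 24 across and 23 down.
R2C3 = 24 − 17 = 7 completes the 24 across.
R3C1 = 14 − 9 = 5 completes the 14 down.
R3C2 = 6: the only remaining digit allowed by both the 14 across and the 23 down.
R3C3 = 14 − 11 = 3 completes the 14 across.
R1C2 = 23 − 14 = 9 completes the 23 down.
R1C3 = 17 − 9 = 8 completes the 17 across.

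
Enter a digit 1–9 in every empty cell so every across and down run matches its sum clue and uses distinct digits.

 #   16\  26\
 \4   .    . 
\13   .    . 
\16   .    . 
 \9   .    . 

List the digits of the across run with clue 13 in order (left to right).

5 8

4 in 2 cells must be {1,3}; 16 in 2 cells must be {7,9}.
Only 3 fits R1C2 under both its across sum 4 and down sum 26.
Given what's placed, R3C2 must be 9 to fit the 16 across and 26 down.
R1C1 = 4 − 3 = 1 completes the 4 across.
R3C1 = 16 − 9 = 7 completes the 16 across.
No cell is forced outright now. R2C1 can only be 5 or 6 (the digits allowed by both its 13 across and its 16 down). If R2C1 = 6: then R2C2 would have to be in {7} for the 13 across but in {6,8} for the 26 down — contradiction. So R2C1 = 5.
R2C2 = 13 − 5 = 8 completes the 13 across.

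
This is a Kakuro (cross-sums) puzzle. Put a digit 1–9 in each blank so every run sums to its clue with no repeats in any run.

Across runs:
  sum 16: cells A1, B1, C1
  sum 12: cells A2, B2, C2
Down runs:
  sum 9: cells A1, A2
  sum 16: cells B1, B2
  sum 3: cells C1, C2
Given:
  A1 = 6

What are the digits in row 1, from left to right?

6 9 1

16 in 2 cells must be {7,9}; 3 in 2 cells must be {1,2}.
A2 = 9 − 6 = 3 completes the 9 down.
B2 = 7: the only remaining digit allowed by both the 12 across and the 16 down.
C2 = 12 − 10 = 2 completes the 12 across.
B1 = 16 − 7 = 9 completes the 16 down.
C1 = 16 − 15 = 1 completes the 16 across.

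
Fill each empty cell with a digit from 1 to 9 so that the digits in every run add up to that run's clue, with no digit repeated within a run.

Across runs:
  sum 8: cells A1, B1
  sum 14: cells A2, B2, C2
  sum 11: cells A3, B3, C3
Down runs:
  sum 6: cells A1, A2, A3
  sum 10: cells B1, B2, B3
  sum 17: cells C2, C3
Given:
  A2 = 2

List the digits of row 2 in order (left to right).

2 3 9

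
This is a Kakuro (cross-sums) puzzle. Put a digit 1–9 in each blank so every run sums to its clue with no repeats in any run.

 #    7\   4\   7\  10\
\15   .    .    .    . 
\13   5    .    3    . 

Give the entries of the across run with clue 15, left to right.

2, 3, 4, 6

4 in 2 cells must be {1,3}.
R1C1 = 7 − 5 = 2 completes the 7 down.
R1C3 = 7 − 3 = 4 completes the 7 down.
R2C2 = 1: the only remaining digit allowed by both the 13 across and the 4 down.
R2C4 = 13 − 9 = 4 completes the 13 across.
R1C2 = 4 − 1 = 3 completes the 4 down.
R1C4 = 15 − 9 = 6 completes the 15 across.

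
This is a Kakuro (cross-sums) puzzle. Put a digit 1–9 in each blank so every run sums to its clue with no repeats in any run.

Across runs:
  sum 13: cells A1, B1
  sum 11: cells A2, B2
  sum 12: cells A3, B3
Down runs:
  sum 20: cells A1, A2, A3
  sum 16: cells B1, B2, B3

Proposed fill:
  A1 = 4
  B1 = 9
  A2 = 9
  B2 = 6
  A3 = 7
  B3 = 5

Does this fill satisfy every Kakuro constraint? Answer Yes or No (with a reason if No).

No — the across run A2–B2 sums to 15, not 11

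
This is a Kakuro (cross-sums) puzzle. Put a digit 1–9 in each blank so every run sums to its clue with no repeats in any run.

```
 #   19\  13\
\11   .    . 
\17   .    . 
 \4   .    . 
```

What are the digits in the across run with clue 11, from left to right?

17 in 2 cells must be {8,9}; 4 in 2 cells must be {1,3}.
The 4 across and the 19 down share only 3, so R3C1 = 3.
R3C2 = 4 − 3 = 1 completes the 4 across.
Given what's placed, R2C1 must be 9 to fit the 17 across and 19 down.
R2C2 = 17 − 9 = 8 completes the 17 across.
R1C1 = 19 − 12 = 7 completes the 19 down.
R1C2 = 11 − 7 = 4 completes the 11 across.

7, 4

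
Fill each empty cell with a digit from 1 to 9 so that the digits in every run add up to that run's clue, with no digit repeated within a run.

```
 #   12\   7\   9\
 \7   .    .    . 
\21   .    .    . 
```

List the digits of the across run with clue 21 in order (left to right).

8 6 7

7 in 3 cells must be {1,2,4}.
The 7 across and the 12 down share only 4, so R1C1 = 4.
R2C1 = 12 − 4 = 8 completes the 12 down.
Nothing is forced directly, so branch on R2C2, whose candidates are 4 or 6. If R2C2 = 4: then R1C2 would have to be in {1,2} for the 7 across but in {3} for the 7 down — contradiction. So R2C2 = 6.
R1C2 = 7 − 6 = 1 completes the 7 down.
R1C3 = 7 − 5 = 2 completes the 7 across.
R2C3 = 21 − 14 = 7 completes the 21 across.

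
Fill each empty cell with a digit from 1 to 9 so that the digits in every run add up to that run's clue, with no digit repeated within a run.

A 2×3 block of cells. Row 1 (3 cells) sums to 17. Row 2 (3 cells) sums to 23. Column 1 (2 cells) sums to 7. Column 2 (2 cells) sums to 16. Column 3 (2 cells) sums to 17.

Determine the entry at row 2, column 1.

6

23 in 3 cells must be {6,8,9}; 16 in 2 cells must be {7,9}; 17 in 2 cells must be {8,9}.
The 23 across and the 7 down share only 6, so (2,1) = 6.
Given what's placed, (2,2) must be 9 to fit the 23 across and 16 down.
(2,3) = 23 − 15 = 8 completes the 23 across.
(1,1) = 7 − 6 = 1 completes the 7 down.
(1,2) = 16 − 9 = 7 completes the 16 down.
(1,3) = 17 − 8 = 9 completes the 17 across.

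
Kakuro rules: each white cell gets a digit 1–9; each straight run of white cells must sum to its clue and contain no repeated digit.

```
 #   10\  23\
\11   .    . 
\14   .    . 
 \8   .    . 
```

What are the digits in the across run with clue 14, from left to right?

23 in 3 cells must be {6,8,9}.
The 8 across and the 23 down share only 6, so R3C2 = 6.
R3C1 = 8 − 6 = 2 completes the 8 across.
Given what's placed, R2C1 must be 5 to fit the 14 across and 10 down.
R2C2 = 14 − 5 = 9 completes the 14 across.
R1C1 = 10 − 7 = 3 completes the 10 down.
R1C2 = 11 − 3 = 8 completes the 11 across.

5 9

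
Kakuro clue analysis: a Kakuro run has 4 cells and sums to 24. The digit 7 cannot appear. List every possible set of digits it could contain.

4 distinct digits from 1–9 sum between 10 and 30.
Dropping sets that contain 7.

{1,6,8,9}; {2,5,8,9}; {3,4,8,9}; {4,5,6,9}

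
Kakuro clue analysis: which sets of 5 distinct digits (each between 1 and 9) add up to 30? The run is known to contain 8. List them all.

{1,5,7,8,9}; {2,4,7,8,9}; {2,5,6,8,9}; {3,4,6,8,9}; {4,5,6,7,8}

5 distinct digits from 1–9 sum between 15 and 35.
Keeping only sets containing 8.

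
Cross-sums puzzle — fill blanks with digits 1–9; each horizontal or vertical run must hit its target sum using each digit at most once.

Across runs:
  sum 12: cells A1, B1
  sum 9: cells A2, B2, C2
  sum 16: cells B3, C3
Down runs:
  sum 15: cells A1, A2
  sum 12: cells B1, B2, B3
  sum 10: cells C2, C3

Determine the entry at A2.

16 in 2 cells must be {7,9}.
The 9 across and the 15 down share only 6, so A2 = 6.
A1 = 15 − 6 = 9 completes the 15 down.
B1 = 12 − 9 = 3 completes the 12 across.
B3 = 7: the only remaining digit allowed by both the 16 across and the 12 down.
C3 = 16 − 7 = 9 completes the 16 across.
B2 = 12 − 10 = 2 completes the 12 down.
C2 = 9 − 8 = 1 completes the 9 across.

6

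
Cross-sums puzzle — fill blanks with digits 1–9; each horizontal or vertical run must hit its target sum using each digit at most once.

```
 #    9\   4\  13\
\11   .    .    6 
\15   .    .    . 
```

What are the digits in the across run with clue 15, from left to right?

4 in 2 cells must be {1,3}.
R2C3 = 13 − 6 = 7 completes the 13 down.
Given what's placed, R2C2 must be 3 to fit the 15 across and 4 down.
R1C2 = 4 − 3 = 1 completes the 4 down.
R2C1 = 15 − 10 = 5 completes the 15 across.
R1C1 = 11 − 7 = 4 completes the 11 across.

5 3 7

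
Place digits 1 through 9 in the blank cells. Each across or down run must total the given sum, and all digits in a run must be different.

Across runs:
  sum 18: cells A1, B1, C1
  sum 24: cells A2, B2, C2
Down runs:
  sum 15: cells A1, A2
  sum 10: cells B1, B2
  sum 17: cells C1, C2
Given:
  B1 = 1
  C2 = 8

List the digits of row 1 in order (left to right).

8 1 9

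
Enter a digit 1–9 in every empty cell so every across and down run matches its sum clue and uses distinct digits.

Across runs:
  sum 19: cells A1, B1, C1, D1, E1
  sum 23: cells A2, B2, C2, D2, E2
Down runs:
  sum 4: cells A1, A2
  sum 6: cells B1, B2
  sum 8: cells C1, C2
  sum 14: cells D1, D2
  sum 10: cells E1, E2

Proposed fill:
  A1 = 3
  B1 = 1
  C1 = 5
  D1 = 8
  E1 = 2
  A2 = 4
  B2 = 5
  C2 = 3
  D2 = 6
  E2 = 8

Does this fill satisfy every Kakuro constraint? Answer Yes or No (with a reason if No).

No — the down run A1–A2 sums to 7, not 4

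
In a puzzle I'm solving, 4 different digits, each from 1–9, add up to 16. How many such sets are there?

8

4 distinct digits from 1–9 sum between 10 and 30.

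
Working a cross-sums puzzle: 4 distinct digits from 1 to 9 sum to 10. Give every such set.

{1,2,3,4}

4 distinct digits from 1–9 sum between 10 and 30.
Only one set works: {1,2,3,4}.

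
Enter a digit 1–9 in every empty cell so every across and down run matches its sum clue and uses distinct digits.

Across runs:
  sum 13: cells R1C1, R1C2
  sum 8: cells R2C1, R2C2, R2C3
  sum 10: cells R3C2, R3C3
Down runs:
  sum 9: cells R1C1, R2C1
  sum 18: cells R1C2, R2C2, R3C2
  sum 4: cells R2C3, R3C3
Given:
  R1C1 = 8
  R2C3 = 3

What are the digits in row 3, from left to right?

4 in 2 cells must be {1,3}.
R1C2 = 13 − 8 = 5 completes the 13 across.
R2C1 = 9 − 8 = 1 completes the 9 down.
R2C2 = 8 − 4 = 4 completes the 8 across.
R3C2 = 18 − 9 = 9 completes the 18 down.
R3C3 = 10 − 9 = 1 completes the 10 across.

9 1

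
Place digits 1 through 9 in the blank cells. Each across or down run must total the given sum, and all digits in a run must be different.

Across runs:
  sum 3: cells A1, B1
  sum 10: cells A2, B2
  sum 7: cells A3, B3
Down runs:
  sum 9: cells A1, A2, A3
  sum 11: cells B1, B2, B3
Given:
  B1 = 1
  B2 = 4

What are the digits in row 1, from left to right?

2 1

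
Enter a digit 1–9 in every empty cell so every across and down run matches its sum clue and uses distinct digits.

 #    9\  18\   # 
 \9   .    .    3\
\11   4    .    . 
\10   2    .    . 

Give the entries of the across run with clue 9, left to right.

3 in 2 cells must be {1,2}.
R1C1 = 9 − 6 = 3 completes the 9 down.
R1C2 = 9 − 3 = 6 completes the 9 across.
Given what's placed, R2C2 must be 5 to fit the 11 across and 18 down.
R2C3 = 11 − 9 = 2 completes the 11 across.
R3C2 = 18 − 11 = 7 completes the 18 down.
R3C3 = 10 − 9 = 1 completes the 10 across.

3 6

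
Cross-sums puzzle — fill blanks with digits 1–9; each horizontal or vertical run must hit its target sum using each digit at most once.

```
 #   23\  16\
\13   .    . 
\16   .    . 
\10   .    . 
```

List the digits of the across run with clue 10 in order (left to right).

6, 4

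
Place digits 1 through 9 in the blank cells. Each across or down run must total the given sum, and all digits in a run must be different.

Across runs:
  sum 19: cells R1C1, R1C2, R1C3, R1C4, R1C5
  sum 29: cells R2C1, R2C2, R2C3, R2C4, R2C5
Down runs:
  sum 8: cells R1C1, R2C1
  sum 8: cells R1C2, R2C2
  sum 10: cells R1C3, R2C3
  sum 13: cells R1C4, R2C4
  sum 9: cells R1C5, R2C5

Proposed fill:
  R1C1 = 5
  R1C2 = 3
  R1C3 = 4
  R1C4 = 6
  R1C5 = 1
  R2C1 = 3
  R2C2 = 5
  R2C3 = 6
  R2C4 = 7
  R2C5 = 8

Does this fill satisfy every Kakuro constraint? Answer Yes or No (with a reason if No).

Across: 5+3+4+6+1=19; 3+5+6+7+8=29. Down: 5+3=8; 3+5=8; 4+6=10; 6+7=13; 1+8=9. No digit repeats within any run.

Yes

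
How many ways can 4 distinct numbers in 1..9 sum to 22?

11

4 distinct digits from 1–9 sum between 10 and 30.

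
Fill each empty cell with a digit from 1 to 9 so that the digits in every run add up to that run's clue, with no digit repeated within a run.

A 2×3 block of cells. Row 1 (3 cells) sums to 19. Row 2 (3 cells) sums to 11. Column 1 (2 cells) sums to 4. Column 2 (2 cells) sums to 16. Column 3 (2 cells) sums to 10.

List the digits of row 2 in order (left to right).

1 7 3

4 in 2 cells must be {1,3}; 16 in 2 cells must be {7,9}.
The 19 across and the 4 down share only 3, so (1,1) = 3.
(2,1) = 4 − 3 = 1 completes the 4 down.
Given what's placed, (2,2) must be 7 to fit the 11 across and 16 down.
(2,3) = 11 − 8 = 3 completes the 11 across.
(1,2) = 16 − 7 = 9 completes the 16 down.
(1,3) = 19 − 12 = 7 completes the 19 across.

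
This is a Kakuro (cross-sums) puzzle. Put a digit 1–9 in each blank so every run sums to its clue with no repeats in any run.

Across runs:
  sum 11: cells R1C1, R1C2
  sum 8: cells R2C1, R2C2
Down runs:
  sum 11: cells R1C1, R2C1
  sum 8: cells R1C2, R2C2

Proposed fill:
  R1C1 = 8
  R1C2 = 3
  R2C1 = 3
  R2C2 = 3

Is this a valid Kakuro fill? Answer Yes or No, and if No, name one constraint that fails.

No — the down run R1C2–R2C2 sums to 6, not 8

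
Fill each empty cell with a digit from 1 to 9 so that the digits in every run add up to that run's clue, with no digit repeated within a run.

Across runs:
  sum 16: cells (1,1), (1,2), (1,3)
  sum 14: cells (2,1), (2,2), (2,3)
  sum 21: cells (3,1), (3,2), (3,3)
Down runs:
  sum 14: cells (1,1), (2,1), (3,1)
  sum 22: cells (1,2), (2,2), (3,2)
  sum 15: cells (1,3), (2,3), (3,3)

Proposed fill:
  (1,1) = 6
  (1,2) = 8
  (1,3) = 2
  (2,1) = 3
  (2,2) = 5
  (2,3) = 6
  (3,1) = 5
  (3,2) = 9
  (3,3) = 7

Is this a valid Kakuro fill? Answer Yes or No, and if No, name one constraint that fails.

Across: 6+8+2=16; 3+5+6=14; 5+9+7=21. Down: 6+3+5=14; 8+5+9=22; 2+6+7=15. No digit repeats within any run.

Yes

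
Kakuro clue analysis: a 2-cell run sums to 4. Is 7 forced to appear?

No

The only way to make 4 from 2 distinct digits is {1,3}, which does not contain 7.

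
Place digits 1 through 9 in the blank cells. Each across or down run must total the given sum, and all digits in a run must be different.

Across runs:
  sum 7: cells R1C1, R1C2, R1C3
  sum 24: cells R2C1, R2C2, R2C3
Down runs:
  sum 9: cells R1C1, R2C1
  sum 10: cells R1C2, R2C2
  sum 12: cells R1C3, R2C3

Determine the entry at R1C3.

4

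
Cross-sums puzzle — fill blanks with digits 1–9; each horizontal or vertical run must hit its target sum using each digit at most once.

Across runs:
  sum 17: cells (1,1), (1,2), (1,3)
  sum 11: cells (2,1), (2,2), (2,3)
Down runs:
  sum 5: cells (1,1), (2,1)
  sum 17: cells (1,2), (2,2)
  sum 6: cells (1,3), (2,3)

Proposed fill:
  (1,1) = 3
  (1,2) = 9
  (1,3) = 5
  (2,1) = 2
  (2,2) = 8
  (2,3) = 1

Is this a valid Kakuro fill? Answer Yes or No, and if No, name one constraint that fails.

Across: 3+9+5=17; 2+8+1=11. Down: 3+2=5; 9+8=17; 5+1=6. No digit repeats within any run.

Yes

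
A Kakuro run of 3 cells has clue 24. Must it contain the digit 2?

No

The only way to make 24 from 3 distinct digits is {7,8,9}, which does not contain 2.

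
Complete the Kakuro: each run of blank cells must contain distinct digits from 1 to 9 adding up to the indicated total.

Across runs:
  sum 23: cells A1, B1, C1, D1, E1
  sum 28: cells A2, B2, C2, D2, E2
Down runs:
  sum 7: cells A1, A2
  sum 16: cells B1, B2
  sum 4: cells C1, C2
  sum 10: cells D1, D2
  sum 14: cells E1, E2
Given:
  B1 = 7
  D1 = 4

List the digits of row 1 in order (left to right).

16 in 2 cells must be {7,9}; 4 in 2 cells must be {1,3}.
B2 = 16 − 7 = 9 completes the 16 down.
D2 = 10 − 4 = 6 completes the 10 down.
No cell is forced outright now. C1 can only be 1 or 3 (the digits allowed by both its 23 across and its 4 down). If C1 = 3: that forces A1 = 1, E1 = 8, after which A2 would have to be in {1,2,3,4,5,7,8} for the 28 across but in {6} for the 7 down — contradiction. So C1 = 1.
C2 = 4 − 1 = 3 completes the 4 down.
Given what's placed, E2 must be 8 to fit the 28 across and 14 down.
E1 = 14 − 8 = 6 completes the 14 down.
A2 = 28 − 26 = 2 completes the 28 across.
A1 = 23 − 18 = 5 completes the 23 across.

5 7 1 4 6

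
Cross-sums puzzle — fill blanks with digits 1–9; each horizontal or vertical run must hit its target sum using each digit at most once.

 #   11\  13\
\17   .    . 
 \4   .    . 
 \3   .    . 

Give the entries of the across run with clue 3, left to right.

17 in 2 cells must be {8,9}; 4 in 2 cells must be {1,3}; 3 in 2 cells must be {1,2}.
The 17 across and the 11 down share only 8, so R1C1 = 8.
R1C2 = 17 − 8 = 9 completes the 17 across.
Given what's placed, R2C1 must be 1 to fit the 4 across and 11 down.
R2C2 = 4 − 1 = 3 completes the 4 across.
R3C1 = 11 − 9 = 2 completes the 11 down.
R3C2 = 3 − 2 = 1 completes the 3 across.

2, 1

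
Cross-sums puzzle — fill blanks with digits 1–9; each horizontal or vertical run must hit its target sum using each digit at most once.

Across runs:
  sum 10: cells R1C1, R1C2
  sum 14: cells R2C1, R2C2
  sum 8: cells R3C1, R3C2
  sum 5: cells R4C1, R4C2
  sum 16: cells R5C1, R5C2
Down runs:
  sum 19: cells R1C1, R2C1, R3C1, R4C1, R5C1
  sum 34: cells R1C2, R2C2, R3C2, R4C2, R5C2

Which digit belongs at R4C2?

4

16 in 2 cells must be {7,9}; 34 in 5 cells must be {4,6,7,8,9}.
Only 4 fits R4C2 under both its across sum 5 and down sum 34.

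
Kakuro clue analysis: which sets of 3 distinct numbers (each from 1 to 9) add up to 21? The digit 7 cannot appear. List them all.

{4,8,9}

3 distinct digits from 1–9 sum between 6 and 24.
Dropping sets that contain 7.
Only one set works: {4,8,9}.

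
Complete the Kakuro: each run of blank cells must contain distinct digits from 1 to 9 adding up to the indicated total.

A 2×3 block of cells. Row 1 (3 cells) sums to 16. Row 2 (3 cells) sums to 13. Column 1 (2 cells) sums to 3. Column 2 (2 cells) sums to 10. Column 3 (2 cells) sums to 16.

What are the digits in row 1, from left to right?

3 in 2 cells must be {1,2}; 16 in 2 cells must be {7,9}.
Nothing is forced directly, so branch on (1,1), whose candidates are 1 or 2. If (1,1) = 2: that forces (1,3) = 9, (2,1) = 1, (2,3) = 7, after which (1,2) would have to be in {5} for the 16 across but in {1,2,3,4,6,7,8,9} for the 10 down — contradiction. So (1,1) = 1.
(2,1) = 3 − 1 = 2 completes the 3 down.
Given what's placed, (2,3) must be 7 to fit the 13 across and 16 down.
(1,3) = 16 − 7 = 9 completes the 16 down.
(2,2) = 13 − 9 = 4 completes the 13 across.
(1,2) = 16 − 10 = 6 completes the 16 across.

1 6 9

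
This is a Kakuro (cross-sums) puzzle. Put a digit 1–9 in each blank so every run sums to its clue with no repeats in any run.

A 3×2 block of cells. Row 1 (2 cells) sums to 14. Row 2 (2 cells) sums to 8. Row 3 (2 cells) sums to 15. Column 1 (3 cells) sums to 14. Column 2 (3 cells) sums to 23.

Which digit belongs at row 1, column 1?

23 in 3 cells must be {6,8,9}.
The 8 across and the 23 down share only 6, so (2,2) = 6.
(2,1) = 8 − 6 = 2 completes the 8 across.
Nothing is forced directly, so branch on (1,2), whose candidates are 8 or 9. If (1,2) = 8: then (1,1) would have to be in {6} for the 14 across but in {3,4,5,7,8,9} for the 14 down — contradiction. So (1,2) = 9.
(1,1) = 14 − 9 = 5 completes the 14 across.
(3,1) = 14 − 7 = 7 completes the 14 down.
(3,2) = 15 − 7 = 8 completes the 15 across.

5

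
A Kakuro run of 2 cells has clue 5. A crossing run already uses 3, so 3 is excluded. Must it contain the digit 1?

Yes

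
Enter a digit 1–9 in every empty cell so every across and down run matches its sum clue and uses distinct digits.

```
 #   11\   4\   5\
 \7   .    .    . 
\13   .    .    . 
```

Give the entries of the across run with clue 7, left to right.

2, 1, 4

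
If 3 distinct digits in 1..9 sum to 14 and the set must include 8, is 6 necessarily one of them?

No

Counterexample: {1,5,8} sums to 14 under that restriction without using 6.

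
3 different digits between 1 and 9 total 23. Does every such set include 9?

Yes

The only way to make 23 from 3 distinct digits is {6,8,9}, which contains 9.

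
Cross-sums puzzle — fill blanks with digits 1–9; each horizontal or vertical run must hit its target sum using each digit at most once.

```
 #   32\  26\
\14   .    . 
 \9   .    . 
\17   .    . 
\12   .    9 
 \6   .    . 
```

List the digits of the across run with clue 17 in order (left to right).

17 in 2 cells must be {8,9}.
Given what's placed, R3C2 must be 8 to fit the 17 across and 26 down.
R4C1 = 12 − 9 = 3 completes the 12 across.
Given what's placed, R5C1 must be 5 to fit the 6 across and 32 down.
R5C2 = 6 − 5 = 1 completes the 6 across.
R3C1 = 17 − 8 = 9 completes the 17 across.

9 8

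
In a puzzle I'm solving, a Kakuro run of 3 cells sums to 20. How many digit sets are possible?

4

3 distinct digits from 1–9 sum between 6 and 24.
Enumerating: {3,8,9}, {4,7,9}, {5,6,9}, {5,7,8}.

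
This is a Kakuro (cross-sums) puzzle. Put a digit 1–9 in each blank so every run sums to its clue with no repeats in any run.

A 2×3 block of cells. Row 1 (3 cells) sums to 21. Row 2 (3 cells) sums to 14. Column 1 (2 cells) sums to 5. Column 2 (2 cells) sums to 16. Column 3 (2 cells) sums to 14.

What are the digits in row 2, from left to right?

16 in 2 cells must be {7,9}.
The 21 across and the 5 down share only 4, so (1,1) = 4.
Given what's placed, (1,2) must be 9 to fit the 21 across and 16 down.
(1,3) = 21 − 13 = 8 completes the 21 across.
(2,1) = 5 − 4 = 1 completes the 5 down.
(2,2) = 16 − 9 = 7 completes the 16 down.
(2,3) = 14 − 8 = 6 completes the 14 across.

1, 7, 6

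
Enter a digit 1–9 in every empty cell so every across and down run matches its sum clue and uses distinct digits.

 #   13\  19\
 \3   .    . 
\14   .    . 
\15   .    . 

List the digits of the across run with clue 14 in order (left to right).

3 in 2 cells must be {1,2}.
The 3 across and the 19 down share only 2, so R1C2 = 2.
R1C1 = 3 − 2 = 1 completes the 3 across.
Nothing is forced directly, so branch on R2C2, whose candidates are 8 or 9. If R2C2 = 8: then R2C1 would have to be in {6} for the 14 across but in {3,4,5,7,8,9} for the 13 down — contradiction. So R2C2 = 9.
R2C1 = 14 − 9 = 5 completes the 14 across.
R3C1 = 13 − 6 = 7 completes the 13 down.
R3C2 = 15 − 7 = 8 completes the 15 across.

5 9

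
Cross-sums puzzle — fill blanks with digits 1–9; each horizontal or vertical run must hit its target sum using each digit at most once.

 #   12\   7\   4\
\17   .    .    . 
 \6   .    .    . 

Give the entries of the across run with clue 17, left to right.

6 in 3 cells must be {1,2,3}; 4 in 2 cells must be {1,3}.
The 6 across and the 12 down share only 3, so R2C1 = 3.
Given what's placed, R2C3 must be 1 to fit the 6 across and 4 down.
R1C1 = 12 − 3 = 9 completes the 12 down.
R1C3 = 4 − 1 = 3 completes the 4 down.
R2C2 = 6 − 4 = 2 completes the 6 across.
R1C2 = 17 − 12 = 5 completes the 17 across.

9 5 3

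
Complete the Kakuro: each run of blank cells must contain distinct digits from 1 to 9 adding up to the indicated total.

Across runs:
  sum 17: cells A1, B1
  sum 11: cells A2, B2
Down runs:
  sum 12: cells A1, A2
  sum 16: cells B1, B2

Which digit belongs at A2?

17 in 2 cells must be {8,9}; 16 in 2 cells must be {7,9}.
The 17 across and the 16 down share only 9, so B1 = 9.
B2 = 16 − 9 = 7 completes the 16 down.
A1 = 17 − 9 = 8 completes the 17 across.
A2 = 11 − 7 = 4 completes the 11 across.

4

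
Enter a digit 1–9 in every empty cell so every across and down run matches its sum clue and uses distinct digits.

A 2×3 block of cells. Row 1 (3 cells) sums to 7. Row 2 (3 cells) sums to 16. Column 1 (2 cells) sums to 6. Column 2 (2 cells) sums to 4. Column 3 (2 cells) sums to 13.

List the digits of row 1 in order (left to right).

7 in 3 cells must be {1,2,4}; 4 in 2 cells must be {1,3}.
The 7 across and the 4 down share only 1, so (1,2) = 1.
Given what's placed, (1,3) must be 4 to fit the 7 across and 13 down.
(2,2) = 4 − 1 = 3 completes the 4 down.
(2,3) = 13 − 4 = 9 completes the 13 down.
(1,1) = 7 − 5 = 2 completes the 7 across.
(2,1) = 16 − 12 = 4 completes the 16 across.

2 1 4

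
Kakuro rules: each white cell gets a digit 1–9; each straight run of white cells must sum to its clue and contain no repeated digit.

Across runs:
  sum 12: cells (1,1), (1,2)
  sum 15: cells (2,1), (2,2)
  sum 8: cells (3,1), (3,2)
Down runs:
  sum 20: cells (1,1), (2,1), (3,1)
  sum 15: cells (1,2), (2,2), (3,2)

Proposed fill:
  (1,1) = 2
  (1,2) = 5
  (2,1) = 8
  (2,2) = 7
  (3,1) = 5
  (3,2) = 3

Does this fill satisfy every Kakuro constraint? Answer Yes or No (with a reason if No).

No — the across run (1,1)–(1,2) sums to 7, not 12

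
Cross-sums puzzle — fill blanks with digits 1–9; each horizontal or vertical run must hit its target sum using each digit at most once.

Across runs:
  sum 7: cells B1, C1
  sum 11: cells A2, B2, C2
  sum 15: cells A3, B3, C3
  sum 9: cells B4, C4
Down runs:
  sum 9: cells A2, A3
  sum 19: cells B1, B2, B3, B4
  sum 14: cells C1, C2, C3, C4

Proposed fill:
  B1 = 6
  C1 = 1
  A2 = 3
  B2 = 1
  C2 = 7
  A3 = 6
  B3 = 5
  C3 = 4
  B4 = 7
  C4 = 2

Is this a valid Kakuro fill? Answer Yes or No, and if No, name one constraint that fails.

Across: 6+1=7; 3+1+7=11; 6+5+4=15; 7+2=9. Down: 3+6=9; 6+1+5+7=19; 1+7+4+2=14. No digit repeats within any run.

Yes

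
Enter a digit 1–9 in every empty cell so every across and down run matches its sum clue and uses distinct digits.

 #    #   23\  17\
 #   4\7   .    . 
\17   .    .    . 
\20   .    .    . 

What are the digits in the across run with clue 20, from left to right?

4 in 2 cells must be {1,3}; 23 in 3 cells must be {6,8,9}.
Only 6 fits R1C2 under both its across sum 7 and down sum 23.
R1C3 = 7 − 6 = 1 completes the 7 across.
The 20 across and the 4 down share only 3, so R3C1 = 3.
R3C3 = 9: the only remaining digit allowed by both the 20 across and the 17 down.
R2C1 = 4 − 3 = 1 completes the 4 down.
Given what's placed, R2C2 must be 9 to fit the 17 across and 23 down.
R2C3 = 17 − 10 = 7 completes the 17 across.
R3C2 = 20 − 12 = 8 completes the 20 across.

3 8 9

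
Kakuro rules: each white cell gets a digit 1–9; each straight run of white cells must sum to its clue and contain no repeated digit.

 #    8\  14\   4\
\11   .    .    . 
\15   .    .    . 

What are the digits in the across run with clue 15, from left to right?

4 in 2 cells must be {1,3}.
Nothing is forced directly, so branch on R1C2, whose candidates are 5 or 6 or 8. If R1C2 = 5: that forces R1C1 = 2, after which R1C3 would have to be in {4} for the 11 across but in {1,3} for the 4 down — contradiction. If R1C2 = 8: that forces R1C3 = 1, R2C2 = 6, after which R2C3 would have to be in {1,2,4,5,7,8} for the 15 across but in {3} for the 4 down — contradiction. So R1C2 = 6.
R2C2 = 14 − 6 = 8 completes the 14 down.
Nothing is forced directly, so branch on R1C3, whose candidates are 1 or 3. If R1C3 = 1: then R1C1 would have to be in {4} for the 11 across but in {1,2,3,5,6,7} for the 8 down — contradiction. So R1C3 = 3.
R1C1 = 11 − 9 = 2 completes the 11 across.
R2C1 = 8 − 2 = 6 completes the 8 down.
R2C3 = 15 − 14 = 1 completes the 15 across.

6 8 1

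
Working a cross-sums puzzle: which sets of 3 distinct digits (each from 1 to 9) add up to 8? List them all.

{1,2,5}; {1,3,4}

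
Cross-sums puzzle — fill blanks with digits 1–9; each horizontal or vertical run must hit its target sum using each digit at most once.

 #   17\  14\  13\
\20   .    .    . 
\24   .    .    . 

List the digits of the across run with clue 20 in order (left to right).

24 in 3 cells must be {7,8,9}; 17 in 2 cells must be {8,9}.
Nothing is forced directly, so branch on R1C1, whose candidates are 8 or 9. If R1C1 = 8: that forces R2C1 = 9, R2C2 = 8, R2C3 = 7, after which R1C2 would have to be in {3,5,7,9} for the 20 across but in {6} for the 14 down — contradiction. So R1C1 = 9.
R2C1 = 17 − 9 = 8 completes the 17 down.
Given what's placed, R2C2 must be 9 to fit the 24 across and 14 down.
R2C3 = 24 − 17 = 7 completes the 24 across.
R1C2 = 14 − 9 = 5 completes the 14 down.
R1C3 = 20 − 14 = 6 completes the 20 across.

9 5 6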